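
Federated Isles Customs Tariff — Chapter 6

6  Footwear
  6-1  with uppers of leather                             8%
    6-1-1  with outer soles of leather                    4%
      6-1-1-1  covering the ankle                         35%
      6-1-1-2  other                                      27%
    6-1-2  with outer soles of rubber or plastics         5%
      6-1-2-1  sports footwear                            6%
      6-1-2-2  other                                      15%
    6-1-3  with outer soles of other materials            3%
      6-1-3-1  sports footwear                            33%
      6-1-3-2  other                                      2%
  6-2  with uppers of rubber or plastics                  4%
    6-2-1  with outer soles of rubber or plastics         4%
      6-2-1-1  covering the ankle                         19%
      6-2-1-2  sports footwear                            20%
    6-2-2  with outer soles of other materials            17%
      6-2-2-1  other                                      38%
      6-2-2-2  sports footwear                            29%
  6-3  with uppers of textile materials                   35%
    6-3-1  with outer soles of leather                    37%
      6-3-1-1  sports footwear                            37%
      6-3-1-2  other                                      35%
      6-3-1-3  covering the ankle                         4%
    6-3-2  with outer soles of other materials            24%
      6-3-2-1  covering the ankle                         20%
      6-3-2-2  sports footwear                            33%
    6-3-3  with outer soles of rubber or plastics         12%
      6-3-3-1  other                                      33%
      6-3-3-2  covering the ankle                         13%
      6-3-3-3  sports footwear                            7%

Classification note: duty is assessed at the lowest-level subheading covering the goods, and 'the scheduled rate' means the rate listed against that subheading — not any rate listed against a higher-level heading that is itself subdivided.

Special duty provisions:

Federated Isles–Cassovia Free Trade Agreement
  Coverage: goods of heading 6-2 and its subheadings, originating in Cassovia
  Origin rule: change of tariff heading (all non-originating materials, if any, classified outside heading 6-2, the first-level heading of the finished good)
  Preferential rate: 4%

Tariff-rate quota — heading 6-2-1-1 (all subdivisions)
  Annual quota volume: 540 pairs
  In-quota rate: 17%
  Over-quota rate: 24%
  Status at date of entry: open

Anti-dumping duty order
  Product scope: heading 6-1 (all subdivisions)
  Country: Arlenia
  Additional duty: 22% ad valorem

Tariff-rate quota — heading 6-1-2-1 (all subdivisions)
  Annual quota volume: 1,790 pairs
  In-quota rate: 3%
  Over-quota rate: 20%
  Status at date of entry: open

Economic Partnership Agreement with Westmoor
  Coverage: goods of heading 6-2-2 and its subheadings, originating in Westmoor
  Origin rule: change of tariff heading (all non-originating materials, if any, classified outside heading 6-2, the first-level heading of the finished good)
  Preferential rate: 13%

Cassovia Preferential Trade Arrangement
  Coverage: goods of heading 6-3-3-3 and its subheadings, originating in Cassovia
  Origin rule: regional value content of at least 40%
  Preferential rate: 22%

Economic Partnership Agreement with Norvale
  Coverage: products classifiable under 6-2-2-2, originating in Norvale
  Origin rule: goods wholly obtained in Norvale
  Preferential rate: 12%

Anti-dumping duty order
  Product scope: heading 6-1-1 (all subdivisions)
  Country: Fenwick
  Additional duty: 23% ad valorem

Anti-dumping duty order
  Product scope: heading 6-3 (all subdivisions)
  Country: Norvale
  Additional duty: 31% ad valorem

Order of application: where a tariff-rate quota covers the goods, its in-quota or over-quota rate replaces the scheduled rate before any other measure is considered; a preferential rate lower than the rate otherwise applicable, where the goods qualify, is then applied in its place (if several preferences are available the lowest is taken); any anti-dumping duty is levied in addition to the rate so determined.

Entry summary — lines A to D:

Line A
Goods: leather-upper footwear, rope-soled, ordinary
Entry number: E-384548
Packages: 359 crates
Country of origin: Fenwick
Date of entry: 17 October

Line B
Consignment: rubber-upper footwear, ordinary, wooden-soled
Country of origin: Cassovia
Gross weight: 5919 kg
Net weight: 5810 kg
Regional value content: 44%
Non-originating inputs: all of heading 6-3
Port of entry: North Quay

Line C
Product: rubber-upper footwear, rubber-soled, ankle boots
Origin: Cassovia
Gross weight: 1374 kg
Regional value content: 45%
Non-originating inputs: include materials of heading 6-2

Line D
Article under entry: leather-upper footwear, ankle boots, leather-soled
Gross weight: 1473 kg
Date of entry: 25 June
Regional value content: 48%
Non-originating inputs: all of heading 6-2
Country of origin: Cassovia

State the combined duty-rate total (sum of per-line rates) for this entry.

Line A: leather-upper → 6-1; rope-soled → 6-1-3; ordinary → 6-1-3-2. Scheduled 2%. No special measure applies. → 2%.
Line B: rubber-upper → 6-2; wooden-soled → 6-2-2; ordinary → 6-2-2-1. Scheduled 38%. Cassovia agreement on 6-2: CTH met → 4% available; Cassovia agreement on 6-3-3-3: 6-2-2-1 not covered; preferential 4%. → 4%.
Line C: rubber-upper → 6-2; rubber-soled → 6-2-1; ankle boots → 6-2-1-1. Scheduled 19%. quota on 6-2-1-1 open → in-quota 17%; Cassovia agreement on 6-2: CTH not met; Cassovia agreement on 6-3-3-3: 6-2-1-1 not covered. → 17%.
Line D: leather-upper → 6-1; leather-soled → 6-1-1; ankle boots → 6-1-1-1. Scheduled 35%. Cassovia agreement on 6-2: 6-1-1-1 not covered; Cassovia agreement on 6-3-3-3: 6-1-1-1 not covered. → 35%.
Sum: 2% + 4% + 17% + 35% = 58%.

58%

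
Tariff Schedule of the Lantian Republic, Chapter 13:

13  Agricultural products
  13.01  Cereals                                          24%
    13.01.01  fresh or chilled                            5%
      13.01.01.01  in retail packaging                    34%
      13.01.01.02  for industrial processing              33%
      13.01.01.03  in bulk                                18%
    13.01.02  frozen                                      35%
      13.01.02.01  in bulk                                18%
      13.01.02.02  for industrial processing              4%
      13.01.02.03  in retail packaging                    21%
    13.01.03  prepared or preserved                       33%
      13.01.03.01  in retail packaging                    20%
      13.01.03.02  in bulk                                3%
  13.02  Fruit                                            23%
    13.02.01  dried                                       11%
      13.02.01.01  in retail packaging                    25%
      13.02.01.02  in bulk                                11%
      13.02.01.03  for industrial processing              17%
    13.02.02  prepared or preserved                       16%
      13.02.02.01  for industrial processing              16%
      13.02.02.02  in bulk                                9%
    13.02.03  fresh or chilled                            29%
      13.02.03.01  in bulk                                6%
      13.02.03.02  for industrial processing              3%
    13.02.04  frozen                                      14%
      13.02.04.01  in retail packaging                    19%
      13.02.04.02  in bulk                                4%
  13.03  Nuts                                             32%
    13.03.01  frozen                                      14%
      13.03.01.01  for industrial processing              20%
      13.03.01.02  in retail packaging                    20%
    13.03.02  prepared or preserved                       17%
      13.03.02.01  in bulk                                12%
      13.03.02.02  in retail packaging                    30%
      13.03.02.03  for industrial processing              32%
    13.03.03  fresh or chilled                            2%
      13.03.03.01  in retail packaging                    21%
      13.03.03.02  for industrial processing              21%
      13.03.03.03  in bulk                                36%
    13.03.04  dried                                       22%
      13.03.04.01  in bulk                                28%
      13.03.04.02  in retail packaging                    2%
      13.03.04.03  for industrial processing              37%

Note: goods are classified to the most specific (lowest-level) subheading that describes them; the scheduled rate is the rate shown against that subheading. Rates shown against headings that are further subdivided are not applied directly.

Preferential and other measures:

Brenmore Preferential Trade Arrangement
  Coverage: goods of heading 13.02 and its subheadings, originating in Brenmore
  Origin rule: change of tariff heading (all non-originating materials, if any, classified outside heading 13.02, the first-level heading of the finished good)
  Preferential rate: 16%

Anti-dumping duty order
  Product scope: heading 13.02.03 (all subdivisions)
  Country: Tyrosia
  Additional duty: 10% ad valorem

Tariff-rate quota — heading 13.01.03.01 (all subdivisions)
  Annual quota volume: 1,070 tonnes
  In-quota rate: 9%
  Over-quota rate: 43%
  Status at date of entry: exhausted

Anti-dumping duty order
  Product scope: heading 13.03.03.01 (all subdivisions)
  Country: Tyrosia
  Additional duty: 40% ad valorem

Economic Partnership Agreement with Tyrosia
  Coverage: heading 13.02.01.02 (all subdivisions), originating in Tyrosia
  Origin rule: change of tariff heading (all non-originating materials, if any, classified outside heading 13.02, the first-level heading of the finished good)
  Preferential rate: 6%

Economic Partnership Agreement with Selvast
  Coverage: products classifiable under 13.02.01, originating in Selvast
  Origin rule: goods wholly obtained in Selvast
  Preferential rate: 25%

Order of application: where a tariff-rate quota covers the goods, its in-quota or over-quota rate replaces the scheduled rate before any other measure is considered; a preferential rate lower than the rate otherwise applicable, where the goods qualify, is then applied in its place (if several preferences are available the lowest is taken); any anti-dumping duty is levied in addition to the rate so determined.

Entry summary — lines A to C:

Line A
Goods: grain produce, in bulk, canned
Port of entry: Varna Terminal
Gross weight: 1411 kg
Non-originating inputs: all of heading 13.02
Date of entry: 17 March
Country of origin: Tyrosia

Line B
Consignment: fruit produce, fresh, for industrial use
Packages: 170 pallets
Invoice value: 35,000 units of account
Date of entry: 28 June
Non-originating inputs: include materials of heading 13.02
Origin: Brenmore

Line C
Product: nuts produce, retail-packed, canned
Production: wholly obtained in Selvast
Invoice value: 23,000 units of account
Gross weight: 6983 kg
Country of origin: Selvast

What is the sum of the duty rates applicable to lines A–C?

Line A: grain → 13.01; canned → 13.01.03; in bulk → 13.01.03.02. Scheduled 3%. Tyrosia agreement on 13.02.01.02: 13.01.03.02 not covered. → 3%.
Line B: fruit → 13.02; fresh → 13.02.03; for industrial use → 13.02.03.02. Scheduled 3%. Brenmore agreement on 13.02: CTH not met. → 3%.
Line C: nuts → 13.03; canned → 13.03.02; retail-packed → 13.03.02.02. Scheduled 30%. Selvast agreement on 13.02.01: 13.03.02.02 not covered. → 30%.
Sum: 3% + 3% + 30% = 36%.

36%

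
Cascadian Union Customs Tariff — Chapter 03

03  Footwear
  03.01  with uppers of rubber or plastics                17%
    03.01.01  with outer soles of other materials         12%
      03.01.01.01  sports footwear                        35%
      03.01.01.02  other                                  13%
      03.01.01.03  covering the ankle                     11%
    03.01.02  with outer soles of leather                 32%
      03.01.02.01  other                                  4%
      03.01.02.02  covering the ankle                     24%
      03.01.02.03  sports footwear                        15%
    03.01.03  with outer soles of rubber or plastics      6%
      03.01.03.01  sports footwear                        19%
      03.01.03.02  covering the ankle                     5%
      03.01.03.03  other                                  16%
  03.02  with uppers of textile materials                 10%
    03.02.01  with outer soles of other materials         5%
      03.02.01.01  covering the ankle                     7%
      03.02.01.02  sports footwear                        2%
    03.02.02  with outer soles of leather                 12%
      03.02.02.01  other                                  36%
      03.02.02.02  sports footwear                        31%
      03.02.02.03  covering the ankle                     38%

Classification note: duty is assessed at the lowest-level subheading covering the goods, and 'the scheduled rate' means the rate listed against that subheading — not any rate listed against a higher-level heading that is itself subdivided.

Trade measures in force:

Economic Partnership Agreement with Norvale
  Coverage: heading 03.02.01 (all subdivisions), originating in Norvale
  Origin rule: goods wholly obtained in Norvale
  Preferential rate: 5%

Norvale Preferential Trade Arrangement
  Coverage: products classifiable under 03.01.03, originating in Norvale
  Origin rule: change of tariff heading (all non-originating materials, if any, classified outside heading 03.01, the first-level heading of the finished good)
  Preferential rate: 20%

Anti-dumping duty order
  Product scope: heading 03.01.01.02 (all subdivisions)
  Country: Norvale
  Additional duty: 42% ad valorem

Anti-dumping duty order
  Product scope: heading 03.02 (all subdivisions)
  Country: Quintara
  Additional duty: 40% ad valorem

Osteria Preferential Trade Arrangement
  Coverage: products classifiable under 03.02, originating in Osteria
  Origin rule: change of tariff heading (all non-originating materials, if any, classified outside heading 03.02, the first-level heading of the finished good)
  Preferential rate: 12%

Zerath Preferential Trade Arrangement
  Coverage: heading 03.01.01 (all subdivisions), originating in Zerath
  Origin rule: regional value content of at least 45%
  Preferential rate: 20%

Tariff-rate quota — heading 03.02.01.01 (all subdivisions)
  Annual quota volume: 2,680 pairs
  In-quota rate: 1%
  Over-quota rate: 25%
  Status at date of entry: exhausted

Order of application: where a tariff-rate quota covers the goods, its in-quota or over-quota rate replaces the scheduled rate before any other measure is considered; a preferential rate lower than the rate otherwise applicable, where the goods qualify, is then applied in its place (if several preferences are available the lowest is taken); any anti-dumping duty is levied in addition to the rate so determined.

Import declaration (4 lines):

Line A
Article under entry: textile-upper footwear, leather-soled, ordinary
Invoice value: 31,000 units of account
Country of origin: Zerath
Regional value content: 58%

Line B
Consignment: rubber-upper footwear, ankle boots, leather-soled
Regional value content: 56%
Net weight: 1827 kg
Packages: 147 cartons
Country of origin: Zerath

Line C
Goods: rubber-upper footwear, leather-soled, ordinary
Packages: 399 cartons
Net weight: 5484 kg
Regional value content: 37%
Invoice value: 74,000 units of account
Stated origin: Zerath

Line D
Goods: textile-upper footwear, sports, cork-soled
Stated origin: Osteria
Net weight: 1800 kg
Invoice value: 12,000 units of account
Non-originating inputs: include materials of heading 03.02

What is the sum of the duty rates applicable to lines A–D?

Line A: textile-upper → 03.02; leather-soled → 03.02.02; ordinary → 03.02.02.01. Scheduled 36%. Zerath agreement on 03.01.01: 03.02.02.01 not covered. → 36%.
Line B: rubber-upper → 03.01; leather-soled → 03.01.02; ankle boots → 03.01.02.02. Scheduled 24%. Zerath agreement on 03.01.01: 03.01.02.02 not covered. → 24%.
Line C: rubber-upper → 03.01; leather-soled → 03.01.02; ordinary → 03.01.02.01. Scheduled 4%. Zerath agreement on 03.01.01: 03.01.02.01 not covered. → 4%.
Line D: textile-upper → 03.02; cork-soled → 03.02.01; sports → 03.02.01.02. Scheduled 2%. Osteria agreement on 03.02: CTH not met. → 2%.
Sum: 36% + 24% + 4% + 2% = 66%.

66%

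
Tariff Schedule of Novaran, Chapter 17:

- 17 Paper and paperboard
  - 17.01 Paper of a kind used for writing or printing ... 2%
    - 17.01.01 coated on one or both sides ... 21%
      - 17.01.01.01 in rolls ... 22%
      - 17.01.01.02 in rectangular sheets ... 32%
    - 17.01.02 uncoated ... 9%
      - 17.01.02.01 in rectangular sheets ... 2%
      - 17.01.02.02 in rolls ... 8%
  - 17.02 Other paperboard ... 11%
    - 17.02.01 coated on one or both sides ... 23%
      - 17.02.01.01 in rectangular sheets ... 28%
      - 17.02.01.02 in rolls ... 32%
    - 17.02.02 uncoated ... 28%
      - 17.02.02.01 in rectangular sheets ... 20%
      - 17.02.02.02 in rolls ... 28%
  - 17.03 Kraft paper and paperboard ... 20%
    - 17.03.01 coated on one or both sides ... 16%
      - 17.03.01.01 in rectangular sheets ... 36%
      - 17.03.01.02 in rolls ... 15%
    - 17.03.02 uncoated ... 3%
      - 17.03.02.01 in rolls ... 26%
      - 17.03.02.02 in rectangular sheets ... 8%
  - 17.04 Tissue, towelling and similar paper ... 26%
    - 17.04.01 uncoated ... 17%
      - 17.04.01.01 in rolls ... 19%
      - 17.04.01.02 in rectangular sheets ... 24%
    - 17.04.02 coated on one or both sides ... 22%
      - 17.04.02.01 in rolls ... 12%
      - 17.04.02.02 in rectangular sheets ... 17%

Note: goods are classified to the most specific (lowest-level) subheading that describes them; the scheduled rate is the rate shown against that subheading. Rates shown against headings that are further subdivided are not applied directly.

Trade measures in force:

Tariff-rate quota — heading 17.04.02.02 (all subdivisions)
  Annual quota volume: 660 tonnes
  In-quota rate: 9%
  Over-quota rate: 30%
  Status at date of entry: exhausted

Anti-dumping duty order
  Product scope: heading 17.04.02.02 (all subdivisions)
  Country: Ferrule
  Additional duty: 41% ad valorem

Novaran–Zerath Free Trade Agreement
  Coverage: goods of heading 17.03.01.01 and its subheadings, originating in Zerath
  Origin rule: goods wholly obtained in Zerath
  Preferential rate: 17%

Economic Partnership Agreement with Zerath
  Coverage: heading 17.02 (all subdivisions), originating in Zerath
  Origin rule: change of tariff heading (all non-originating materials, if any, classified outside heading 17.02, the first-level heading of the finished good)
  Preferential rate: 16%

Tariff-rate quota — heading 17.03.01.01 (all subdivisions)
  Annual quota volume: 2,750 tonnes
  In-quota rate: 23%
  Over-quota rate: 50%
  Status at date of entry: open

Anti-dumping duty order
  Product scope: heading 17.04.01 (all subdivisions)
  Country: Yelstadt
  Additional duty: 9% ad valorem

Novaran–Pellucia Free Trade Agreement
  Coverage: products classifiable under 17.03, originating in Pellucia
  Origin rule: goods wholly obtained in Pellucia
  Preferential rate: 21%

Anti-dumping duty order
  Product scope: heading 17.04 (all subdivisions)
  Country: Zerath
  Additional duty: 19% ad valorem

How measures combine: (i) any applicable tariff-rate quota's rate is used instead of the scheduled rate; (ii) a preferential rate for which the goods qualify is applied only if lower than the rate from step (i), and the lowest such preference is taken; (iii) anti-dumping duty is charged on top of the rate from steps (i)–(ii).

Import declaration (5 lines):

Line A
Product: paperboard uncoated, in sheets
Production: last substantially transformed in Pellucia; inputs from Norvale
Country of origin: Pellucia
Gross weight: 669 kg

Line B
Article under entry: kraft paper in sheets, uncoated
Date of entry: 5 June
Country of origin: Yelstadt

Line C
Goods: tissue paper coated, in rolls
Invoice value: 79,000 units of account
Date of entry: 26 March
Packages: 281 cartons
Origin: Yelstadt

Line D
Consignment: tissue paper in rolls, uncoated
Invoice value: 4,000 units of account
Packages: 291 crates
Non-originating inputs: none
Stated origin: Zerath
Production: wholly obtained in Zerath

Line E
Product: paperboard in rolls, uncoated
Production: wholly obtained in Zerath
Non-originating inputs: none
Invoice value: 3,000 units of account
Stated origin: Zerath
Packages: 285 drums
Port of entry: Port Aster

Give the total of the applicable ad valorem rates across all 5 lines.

94%

Line A: paperboard → 17.02; uncoated → 17.02.02; in sheets → 17.02.02.01. Scheduled 20%. Pellucia agreement on 17.03: 17.02.02.01 not covered. → 20%.
Line B: kraft paper → 17.03; uncoated → 17.03.02; in sheets → 17.03.02.02. Scheduled 8%. No special measure applies. → 8%.
Line C: tissue paper → 17.04; coated → 17.04.02; in rolls → 17.04.02.01. Scheduled 12%. No special measure applies. → 12%.
Line D: tissue paper → 17.04; uncoated → 17.04.01; in rolls → 17.04.01.01. Scheduled 19%. Zerath agreement on 17.03.01.01: 17.04.01.01 not covered; Zerath agreement on 17.02: 17.04.01.01 not covered; anti-dumping (Zerath, 17.04): +19%; total 19% + 19% = 38%. → 38%.
Line E: paperboard → 17.02; uncoated → 17.02.02; in rolls → 17.02.02.02. Scheduled 28%. Zerath agreement on 17.03.01.01: 17.02.02.02 not covered; Zerath agreement on 17.02: CTH met → 16% available; preferential 16%. → 16%.
Sum: 20% + 8% + 12% + 38% + 16% = 94%.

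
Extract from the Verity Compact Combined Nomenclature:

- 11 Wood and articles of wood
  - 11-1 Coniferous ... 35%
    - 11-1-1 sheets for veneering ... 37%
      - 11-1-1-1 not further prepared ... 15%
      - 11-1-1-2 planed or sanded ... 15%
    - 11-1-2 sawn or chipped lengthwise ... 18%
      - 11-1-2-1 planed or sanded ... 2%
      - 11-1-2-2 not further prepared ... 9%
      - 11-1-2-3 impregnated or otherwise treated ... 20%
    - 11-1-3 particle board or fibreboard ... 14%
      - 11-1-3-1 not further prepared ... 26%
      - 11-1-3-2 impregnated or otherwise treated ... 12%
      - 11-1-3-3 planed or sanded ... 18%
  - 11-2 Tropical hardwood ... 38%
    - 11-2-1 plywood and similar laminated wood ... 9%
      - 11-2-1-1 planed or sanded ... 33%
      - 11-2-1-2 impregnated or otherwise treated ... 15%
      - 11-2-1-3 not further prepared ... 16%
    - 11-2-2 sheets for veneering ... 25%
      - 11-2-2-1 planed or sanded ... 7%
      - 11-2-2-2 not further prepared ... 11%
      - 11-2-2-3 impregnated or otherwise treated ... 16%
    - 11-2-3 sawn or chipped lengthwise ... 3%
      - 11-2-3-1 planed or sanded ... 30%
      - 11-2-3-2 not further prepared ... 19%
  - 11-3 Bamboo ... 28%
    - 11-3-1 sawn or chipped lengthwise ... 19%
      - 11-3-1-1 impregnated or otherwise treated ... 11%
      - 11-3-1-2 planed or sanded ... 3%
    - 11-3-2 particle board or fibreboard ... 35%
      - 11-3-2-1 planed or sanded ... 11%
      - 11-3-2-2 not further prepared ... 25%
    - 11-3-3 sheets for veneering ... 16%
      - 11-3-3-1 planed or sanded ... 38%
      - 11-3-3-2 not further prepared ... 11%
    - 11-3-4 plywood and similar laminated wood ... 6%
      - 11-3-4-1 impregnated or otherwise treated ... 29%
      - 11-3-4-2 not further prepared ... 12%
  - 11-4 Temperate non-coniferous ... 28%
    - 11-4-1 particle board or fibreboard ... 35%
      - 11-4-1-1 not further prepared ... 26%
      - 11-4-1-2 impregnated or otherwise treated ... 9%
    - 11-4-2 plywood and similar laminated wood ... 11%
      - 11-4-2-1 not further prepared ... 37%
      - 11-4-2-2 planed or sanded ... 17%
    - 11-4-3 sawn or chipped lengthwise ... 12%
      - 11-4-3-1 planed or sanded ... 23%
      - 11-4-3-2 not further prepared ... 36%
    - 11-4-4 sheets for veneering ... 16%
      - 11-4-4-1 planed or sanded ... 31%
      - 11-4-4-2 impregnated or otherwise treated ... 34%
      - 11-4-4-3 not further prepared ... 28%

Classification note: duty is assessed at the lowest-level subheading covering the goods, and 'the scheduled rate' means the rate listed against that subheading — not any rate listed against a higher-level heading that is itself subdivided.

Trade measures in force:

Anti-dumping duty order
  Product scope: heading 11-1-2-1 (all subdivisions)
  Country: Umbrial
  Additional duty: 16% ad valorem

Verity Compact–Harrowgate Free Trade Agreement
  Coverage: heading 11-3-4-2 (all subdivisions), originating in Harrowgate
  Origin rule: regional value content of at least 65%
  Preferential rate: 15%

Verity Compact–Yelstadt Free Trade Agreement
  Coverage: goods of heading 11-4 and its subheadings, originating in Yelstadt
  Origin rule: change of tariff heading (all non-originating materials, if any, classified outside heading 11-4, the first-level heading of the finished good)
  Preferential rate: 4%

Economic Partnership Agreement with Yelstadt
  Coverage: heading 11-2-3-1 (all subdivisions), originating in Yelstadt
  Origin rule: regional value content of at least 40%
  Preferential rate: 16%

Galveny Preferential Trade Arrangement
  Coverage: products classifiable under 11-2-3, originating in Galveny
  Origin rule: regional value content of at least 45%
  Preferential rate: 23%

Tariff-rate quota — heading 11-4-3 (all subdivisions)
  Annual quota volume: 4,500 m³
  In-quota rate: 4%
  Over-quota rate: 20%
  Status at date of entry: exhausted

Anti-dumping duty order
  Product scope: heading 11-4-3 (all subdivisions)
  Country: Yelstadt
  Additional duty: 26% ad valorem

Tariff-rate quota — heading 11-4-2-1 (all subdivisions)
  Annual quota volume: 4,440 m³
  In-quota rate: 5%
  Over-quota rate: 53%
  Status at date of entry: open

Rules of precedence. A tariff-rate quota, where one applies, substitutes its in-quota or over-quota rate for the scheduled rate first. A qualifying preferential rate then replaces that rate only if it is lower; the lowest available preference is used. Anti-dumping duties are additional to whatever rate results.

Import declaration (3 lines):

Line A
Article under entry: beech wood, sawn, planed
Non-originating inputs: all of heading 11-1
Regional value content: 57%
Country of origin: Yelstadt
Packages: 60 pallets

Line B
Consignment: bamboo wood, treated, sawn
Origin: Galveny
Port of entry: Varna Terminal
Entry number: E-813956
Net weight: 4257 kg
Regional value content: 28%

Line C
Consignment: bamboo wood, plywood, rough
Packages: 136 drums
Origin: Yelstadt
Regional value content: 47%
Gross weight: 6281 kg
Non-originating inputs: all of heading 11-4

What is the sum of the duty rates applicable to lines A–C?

53%

Line A: beech → 11-4; sawn → 11-4-3; planed → 11-4-3-1. Scheduled 23%. quota on 11-4-3 exhausted → over-quota 20%; Yelstadt agreement on 11-4: CTH met → 4% available; Yelstadt agreement on 11-2-3-1: 11-4-3-1 not covered; preferential 4%; anti-dumping (Yelstadt, 11-4-3): +26%; total 4% + 26% = 30%. → 30%.
Line B: bamboo → 11-3; sawn → 11-3-1; treated → 11-3-1-1. Scheduled 11%. Galveny agreement on 11-2-3: 11-3-1-1 not covered. → 11%.
Line C: bamboo → 11-3; plywood → 11-3-4; rough → 11-3-4-2. Scheduled 12%. Yelstadt agreement on 11-4: 11-3-4-2 not covered; Yelstadt agreement on 11-2-3-1: 11-3-4-2 not covered. → 12%.
Sum: 30% + 11% + 12% = 53%.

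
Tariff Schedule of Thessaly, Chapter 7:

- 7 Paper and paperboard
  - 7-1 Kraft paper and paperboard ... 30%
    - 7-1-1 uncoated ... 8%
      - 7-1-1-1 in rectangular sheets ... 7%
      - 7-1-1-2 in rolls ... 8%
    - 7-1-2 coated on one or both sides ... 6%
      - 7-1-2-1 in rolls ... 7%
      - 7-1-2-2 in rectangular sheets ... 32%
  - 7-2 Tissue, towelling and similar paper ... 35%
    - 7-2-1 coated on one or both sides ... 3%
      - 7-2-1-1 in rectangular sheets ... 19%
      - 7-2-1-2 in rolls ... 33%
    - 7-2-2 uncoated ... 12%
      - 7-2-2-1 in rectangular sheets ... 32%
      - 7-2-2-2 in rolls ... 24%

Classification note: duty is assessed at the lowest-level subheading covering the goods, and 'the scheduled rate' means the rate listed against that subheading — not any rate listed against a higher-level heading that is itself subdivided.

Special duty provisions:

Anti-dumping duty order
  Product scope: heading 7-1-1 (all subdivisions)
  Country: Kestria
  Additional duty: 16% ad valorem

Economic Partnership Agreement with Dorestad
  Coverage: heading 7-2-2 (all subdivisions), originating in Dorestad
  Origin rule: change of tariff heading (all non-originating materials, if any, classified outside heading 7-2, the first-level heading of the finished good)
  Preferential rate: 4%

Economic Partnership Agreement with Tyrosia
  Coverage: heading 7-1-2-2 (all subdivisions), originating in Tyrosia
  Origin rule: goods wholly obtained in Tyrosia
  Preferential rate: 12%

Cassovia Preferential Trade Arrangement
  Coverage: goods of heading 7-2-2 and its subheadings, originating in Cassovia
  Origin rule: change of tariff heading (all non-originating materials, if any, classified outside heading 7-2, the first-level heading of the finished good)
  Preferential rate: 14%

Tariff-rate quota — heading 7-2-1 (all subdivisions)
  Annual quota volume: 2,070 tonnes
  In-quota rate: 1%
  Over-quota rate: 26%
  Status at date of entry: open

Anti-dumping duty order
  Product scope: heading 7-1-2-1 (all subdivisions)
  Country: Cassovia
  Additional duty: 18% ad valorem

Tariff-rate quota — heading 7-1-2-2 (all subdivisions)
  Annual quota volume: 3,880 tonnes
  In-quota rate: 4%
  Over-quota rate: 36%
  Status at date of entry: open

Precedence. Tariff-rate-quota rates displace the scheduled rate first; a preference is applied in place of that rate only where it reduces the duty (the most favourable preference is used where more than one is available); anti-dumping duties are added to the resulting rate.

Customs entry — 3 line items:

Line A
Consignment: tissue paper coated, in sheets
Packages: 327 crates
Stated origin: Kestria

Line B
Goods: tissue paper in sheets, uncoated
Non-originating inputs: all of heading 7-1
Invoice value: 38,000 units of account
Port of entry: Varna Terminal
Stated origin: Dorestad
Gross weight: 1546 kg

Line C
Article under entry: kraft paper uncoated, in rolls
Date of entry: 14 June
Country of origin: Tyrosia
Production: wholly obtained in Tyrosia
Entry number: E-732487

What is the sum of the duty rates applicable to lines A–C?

13%

Line A: tissue paper → 7-2; coated → 7-2-1; in sheets → 7-2-1-1. Scheduled 19%. quota on 7-2-1 open → in-quota 1%. → 1%.
Line B: tissue paper → 7-2; uncoated → 7-2-2; in sheets → 7-2-2-1. Scheduled 32%. Dorestad agreement on 7-2-2: CTH met → 4% available; preferential 4%. → 4%.
Line C: kraft paper → 7-1; uncoated → 7-1-1; in rolls → 7-1-1-2. Scheduled 8%. Tyrosia agreement on 7-1-2-2: 7-1-1-2 not covered. → 8%.
Sum: 1% + 4% + 8% = 13%.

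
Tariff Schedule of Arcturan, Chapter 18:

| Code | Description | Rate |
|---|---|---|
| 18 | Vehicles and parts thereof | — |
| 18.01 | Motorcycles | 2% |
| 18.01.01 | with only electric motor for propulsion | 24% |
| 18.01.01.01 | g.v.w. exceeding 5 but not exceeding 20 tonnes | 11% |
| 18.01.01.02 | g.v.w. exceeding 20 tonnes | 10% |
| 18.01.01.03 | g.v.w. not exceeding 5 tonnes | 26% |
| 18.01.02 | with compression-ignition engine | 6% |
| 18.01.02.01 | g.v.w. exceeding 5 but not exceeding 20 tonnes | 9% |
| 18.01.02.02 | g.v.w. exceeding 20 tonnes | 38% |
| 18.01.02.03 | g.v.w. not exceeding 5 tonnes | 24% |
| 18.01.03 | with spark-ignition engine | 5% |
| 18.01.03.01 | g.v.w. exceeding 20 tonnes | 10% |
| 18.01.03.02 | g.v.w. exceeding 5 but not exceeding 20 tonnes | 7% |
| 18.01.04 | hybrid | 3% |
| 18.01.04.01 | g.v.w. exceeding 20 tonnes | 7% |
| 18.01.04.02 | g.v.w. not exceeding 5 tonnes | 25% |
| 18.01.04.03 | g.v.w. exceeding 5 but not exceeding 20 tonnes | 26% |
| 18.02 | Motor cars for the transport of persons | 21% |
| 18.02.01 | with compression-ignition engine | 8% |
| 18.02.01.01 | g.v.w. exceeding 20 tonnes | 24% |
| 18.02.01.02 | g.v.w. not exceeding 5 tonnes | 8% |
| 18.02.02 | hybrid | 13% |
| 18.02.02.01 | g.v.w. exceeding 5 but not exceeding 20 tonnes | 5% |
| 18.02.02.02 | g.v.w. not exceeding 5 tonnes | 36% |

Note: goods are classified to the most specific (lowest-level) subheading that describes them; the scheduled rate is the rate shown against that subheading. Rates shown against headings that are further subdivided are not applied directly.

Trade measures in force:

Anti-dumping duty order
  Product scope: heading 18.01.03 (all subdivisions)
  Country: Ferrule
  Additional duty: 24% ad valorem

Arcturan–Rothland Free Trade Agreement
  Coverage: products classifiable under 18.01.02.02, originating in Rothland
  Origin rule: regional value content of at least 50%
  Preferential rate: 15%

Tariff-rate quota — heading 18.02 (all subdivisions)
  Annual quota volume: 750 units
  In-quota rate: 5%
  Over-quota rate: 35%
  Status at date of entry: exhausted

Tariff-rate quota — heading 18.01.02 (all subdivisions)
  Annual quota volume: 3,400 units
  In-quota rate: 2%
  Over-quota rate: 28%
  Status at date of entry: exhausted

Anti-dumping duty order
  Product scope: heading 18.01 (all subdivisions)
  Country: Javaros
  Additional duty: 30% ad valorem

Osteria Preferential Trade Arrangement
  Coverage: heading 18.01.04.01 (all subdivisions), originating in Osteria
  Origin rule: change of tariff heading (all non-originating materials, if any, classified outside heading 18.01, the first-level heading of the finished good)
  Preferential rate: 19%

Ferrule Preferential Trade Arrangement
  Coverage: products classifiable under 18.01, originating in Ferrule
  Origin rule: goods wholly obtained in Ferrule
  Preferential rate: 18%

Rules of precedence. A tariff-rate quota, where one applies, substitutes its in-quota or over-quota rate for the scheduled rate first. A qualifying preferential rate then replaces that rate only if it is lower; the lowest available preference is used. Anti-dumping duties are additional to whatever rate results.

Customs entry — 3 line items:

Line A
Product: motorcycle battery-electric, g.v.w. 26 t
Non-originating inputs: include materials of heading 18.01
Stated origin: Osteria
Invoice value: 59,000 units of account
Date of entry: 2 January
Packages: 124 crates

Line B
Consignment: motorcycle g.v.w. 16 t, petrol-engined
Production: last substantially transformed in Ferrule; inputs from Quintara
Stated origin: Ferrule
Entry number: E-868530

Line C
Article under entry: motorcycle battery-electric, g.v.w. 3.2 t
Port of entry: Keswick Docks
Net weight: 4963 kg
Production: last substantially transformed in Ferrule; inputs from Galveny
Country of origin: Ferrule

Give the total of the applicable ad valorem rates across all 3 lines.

Line A: motorcycle → 18.01; battery-electric → 18.01.01; g.v.w. 26 t → 18.01.01.02. Scheduled 10%. Osteria agreement on 18.01.04.01: 18.01.01.02 not covered. → 10%.
Line B: motorcycle → 18.01; petrol-engined → 18.01.03; g.v.w. 16 t → 18.01.03.02. Scheduled 7%. Ferrule agreement on 18.01: not wholly obtained; anti-dumping (Ferrule, 18.01.03): +24%; total 7% + 24% = 31%. → 31%.
Line C: motorcycle → 18.01; battery-electric → 18.01.01; g.v.w. 3.2 t → 18.01.01.03. Scheduled 26%. Ferrule agreement on 18.01: not wholly obtained. → 26%.
Sum: 10% + 31% + 26% = 67%.

67%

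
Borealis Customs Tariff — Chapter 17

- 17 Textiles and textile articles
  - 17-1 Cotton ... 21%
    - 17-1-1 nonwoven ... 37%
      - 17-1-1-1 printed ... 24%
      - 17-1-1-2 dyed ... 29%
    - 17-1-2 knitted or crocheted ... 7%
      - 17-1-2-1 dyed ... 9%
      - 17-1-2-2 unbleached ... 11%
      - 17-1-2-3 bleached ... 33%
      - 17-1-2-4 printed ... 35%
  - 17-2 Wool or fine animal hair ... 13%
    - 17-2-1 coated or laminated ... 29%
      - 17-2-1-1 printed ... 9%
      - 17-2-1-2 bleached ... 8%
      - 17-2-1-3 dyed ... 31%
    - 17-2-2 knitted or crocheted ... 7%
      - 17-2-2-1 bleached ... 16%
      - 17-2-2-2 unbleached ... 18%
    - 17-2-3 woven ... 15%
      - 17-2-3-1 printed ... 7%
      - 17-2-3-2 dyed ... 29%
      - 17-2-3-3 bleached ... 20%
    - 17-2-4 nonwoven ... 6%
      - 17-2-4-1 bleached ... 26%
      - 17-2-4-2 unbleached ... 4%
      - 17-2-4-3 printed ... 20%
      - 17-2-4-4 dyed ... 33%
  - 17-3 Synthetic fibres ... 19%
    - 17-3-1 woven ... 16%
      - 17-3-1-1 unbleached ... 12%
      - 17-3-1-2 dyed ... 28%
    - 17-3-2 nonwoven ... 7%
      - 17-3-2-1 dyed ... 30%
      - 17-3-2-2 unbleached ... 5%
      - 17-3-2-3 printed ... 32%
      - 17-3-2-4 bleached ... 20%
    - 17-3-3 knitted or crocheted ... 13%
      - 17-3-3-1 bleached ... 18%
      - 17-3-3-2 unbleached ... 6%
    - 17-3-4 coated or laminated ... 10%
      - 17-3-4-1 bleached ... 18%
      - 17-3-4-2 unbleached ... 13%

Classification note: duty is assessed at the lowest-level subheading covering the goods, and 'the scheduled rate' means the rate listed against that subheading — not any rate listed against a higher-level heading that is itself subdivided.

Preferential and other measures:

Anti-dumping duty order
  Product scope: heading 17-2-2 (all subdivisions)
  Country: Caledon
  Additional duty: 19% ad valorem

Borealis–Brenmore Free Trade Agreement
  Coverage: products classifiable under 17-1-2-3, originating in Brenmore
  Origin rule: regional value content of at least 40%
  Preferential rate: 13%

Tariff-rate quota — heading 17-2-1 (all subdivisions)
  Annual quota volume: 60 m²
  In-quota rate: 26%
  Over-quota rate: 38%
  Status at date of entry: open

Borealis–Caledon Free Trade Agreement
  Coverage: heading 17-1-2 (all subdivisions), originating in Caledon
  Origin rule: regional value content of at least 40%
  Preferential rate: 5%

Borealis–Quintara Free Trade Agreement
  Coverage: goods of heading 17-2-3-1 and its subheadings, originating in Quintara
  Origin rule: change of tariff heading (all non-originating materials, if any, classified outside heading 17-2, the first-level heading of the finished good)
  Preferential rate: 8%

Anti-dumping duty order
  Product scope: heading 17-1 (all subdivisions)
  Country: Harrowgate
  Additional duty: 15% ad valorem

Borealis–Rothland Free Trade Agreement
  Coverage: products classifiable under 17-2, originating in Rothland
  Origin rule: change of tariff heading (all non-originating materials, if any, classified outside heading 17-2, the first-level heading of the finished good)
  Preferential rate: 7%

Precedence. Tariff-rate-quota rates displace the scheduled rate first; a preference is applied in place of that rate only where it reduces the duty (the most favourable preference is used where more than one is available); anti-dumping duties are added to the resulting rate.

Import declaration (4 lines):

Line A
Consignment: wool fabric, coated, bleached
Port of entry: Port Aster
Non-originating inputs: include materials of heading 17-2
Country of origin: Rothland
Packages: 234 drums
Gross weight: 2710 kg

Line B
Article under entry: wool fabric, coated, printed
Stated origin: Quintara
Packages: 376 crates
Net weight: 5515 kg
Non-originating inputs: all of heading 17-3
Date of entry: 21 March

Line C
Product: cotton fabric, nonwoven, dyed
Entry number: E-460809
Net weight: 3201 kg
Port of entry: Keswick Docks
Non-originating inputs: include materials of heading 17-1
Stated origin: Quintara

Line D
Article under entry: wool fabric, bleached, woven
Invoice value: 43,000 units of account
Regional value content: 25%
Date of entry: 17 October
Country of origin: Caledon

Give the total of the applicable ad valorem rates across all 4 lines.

101%

Line A: wool → 17-2; coated → 17-2-1; bleached → 17-2-1-2. Scheduled 8%. quota on 17-2-1 open → in-quota 26%; Rothland agreement on 17-2: CTH not met. → 26%.
Line B: wool → 17-2; coated → 17-2-1; printed → 17-2-1-1. Scheduled 9%. quota on 17-2-1 open → in-quota 26%; Quintara agreement on 17-2-3-1: 17-2-1-1 not covered. → 26%.
Line C: cotton → 17-1; nonwoven → 17-1-1; dyed → 17-1-1-2. Scheduled 29%. Quintara agreement on 17-2-3-1: 17-1-1-2 not covered. → 29%.
Line D: wool → 17-2; woven → 17-2-3; bleached → 17-2-3-3. Scheduled 20%. Caledon agreement on 17-1-2: 17-2-3-3 not covered. → 20%.
Sum: 26% + 26% + 29% + 20% = 101%.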